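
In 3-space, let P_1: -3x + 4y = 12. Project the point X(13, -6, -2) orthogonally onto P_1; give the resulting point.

(4, 6, -2)

Foot = X − λn with λ = (n·X − d)/|n|² = (-63 − 12)/25 = -3.
Foot = (13, -6, -2) − (-3)·(-3, 4, 0) = (4, 6, -2).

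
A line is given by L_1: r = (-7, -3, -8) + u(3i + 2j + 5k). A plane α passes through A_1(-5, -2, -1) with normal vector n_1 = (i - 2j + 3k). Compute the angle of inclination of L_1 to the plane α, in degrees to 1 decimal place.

α: n_1·r = n_1·A_1 gives x - 2y + 3z = -4.
sin θ = |n·v| / (|n||v|) = |14| / (√14 · √38) = 0.60698.
θ ≈ 37.4°.

37.4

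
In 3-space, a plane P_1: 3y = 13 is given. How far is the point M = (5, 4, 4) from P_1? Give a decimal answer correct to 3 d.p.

n·M − d = (0)·(5) + (3)·(4) + (0)·(4) − 13 = -1; |n| = √9.
Distance = |-1| / √9 = 1/√9 ≈ 0.333.

0.333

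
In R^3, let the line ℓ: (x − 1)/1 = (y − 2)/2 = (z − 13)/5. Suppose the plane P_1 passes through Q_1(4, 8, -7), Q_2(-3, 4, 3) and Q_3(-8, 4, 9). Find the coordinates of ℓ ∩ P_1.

(-1, -2, 3)

ℓ has direction (1, 2, 5) through (1, 2, 13).
Q_1Q_2 = (-7, -4, 10), Q_1Q_3 = (-12, -4, 16); a normal to P_1 is Q_1Q_2 × Q_1Q_3 = (-24, -8, -20).
Using Q_1: P_1 has equation -24x - 8y - 20z = -20.
Substitute r = (1, 2, 13) + t(1, 2, 5) into the plane: -300 + (-140)t = -20, so t = -2.
Intersection: (1, 2, 13) + (-2)·(1, 2, 5) = (-1, -2, 3).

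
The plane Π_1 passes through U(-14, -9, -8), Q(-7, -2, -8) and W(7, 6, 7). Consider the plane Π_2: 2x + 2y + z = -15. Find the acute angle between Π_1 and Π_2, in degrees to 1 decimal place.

UQ = (7, 7, 0), UW = (21, 15, 15); a normal to Π_1 is UQ × UW = (105, -105, -42).
Using U: Π_1 has equation 105x - 105y - 42z = -189.
cos θ = |n₁·n₂| / (|n₁||n₂|) = |-42| / (√23814 · √9).
θ = arccos(0.09072) ≈ 84.8°.

84.8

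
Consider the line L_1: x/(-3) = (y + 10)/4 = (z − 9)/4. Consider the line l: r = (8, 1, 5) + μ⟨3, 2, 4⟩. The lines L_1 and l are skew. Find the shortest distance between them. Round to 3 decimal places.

12.883

L_1 has direction (-3, 4, 4) through (0, -10, 9).
Common perpendicular direction n = (-3, 4, 4) × (3, 2, 4) = (8, 24, -18).
With w = (8, 1, 5) − (0, -10, 9) = (8, 11, -4), w · n = 400.
Distance = |w · n| / |n| = |400| / √964 ≈ 12.883.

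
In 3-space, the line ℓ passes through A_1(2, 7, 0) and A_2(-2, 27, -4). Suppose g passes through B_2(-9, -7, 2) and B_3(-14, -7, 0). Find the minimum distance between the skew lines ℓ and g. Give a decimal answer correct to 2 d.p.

A direction vector for ℓ is A_2 − A_1 = (-4, 20, -4).
A direction vector for g is B_3 − B_2 = (-5, 0, -2).
Common perpendicular direction n = (-4, 20, -4) × (-5, 0, -2) = (-40, 12, 100).
With w = (-9, -7, 2) − (2, 7, 0) = (-11, -14, 2), w · n = 472.
Distance = |w · n| / |n| = |472| / √11744 ≈ 4.36.

4.36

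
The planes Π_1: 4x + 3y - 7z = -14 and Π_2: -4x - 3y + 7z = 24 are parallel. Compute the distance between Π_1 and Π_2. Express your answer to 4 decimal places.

Rescale Π_2 by 1/(-1): 4x + 3y - 7z = -24. Then distance = |-14 − (-24)| / √74 ≈ 1.1625.

1.1625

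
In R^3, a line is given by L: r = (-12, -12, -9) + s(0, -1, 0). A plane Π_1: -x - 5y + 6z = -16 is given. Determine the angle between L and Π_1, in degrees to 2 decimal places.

sin θ = |n·v| / (|n||v|) = |5| / (√62 · √1) = 0.63500.
θ ≈ 39.42°.

39.42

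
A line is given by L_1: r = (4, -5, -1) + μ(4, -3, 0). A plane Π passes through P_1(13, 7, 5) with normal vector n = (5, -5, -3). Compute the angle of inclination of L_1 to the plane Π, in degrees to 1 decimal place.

65.7

Π: n·r = n·P_1 gives 5x - 5y - 3z = 15.
sin θ = |n·v| / (|n||v|) = |35| / (√59 · √25) = 0.91132.
θ ≈ 65.7°.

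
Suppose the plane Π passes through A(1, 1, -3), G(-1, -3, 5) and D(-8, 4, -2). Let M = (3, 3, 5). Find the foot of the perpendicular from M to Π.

(1, -2, 2)

AG = (-2, -4, 8), AD = (-9, 3, 1); a normal to Π is AG × AD = (-28, -70, -42).
Using A: Π has equation -28x - 70y - 42z = 28.
Foot = M − λn with λ = (n·M − d)/|n|² = (-504 − 28)/7448 = -1/14.
Foot = (3, 3, 5) − (-1/14)·(-28, -70, -42) = (1, -2, 2).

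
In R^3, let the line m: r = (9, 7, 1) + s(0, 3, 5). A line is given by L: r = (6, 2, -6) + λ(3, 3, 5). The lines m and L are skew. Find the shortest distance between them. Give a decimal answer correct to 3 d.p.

0.686

Common perpendicular direction n = (0, 3, 5) × (3, 3, 5) = (0, 15, -9).
With w = (6, 2, -6) − (9, 7, 1) = (-3, -5, -7), w · n = -12.
Distance = |w · n| / |n| = |-12| / √306 ≈ 0.686.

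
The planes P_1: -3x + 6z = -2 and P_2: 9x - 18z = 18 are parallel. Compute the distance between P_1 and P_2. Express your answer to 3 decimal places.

Rescale P_2 by 1/(-3): -3x + 6z = -6. Then distance = |-2 − (-6)| / √45 ≈ 0.596.

0.596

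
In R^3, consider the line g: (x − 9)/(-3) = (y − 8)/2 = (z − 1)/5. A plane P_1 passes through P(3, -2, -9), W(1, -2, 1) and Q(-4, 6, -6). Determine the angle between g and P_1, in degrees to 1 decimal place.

2.9

g has direction (-3, 2, 5) through (9, 8, 1).
PW = (-2, 0, 10), PQ = (-7, 8, 3); a normal to P_1 is PW × PQ = (-80, -64, -16).
Using P: P_1 has equation -80x - 64y - 16z = 32.
sin θ = |n·v| / (|n||v|) = |32| / (√10752 · √38) = 0.05006.
θ ≈ 2.9°.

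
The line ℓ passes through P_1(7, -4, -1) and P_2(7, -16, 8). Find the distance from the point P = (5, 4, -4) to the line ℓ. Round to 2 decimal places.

3.12

A direction vector for ℓ is P_2 − P_1 = (0, -12, 9).
Taking (7, -4, -1) on ℓ with direction v = (0, -12, 9): w = P − (7, -4, -1) = (-2, 8, -3), and w × v = (36, 18, 24).
Distance = |w × v| / |v| = √2196 / √225 ≈ 3.12.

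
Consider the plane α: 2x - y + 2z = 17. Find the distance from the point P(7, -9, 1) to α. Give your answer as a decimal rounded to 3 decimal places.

2.667

n·P − d = (2)·(7) + (-1)·(-9) + (2)·(1) − 17 = 8; |n| = √9.
Distance = |8| / √9 = 8/√9 ≈ 2.667.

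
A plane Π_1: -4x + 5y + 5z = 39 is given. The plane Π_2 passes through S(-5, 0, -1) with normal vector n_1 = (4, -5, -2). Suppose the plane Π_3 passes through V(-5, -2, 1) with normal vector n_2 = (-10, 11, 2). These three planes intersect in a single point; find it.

(-6, -4, 7)

Π_2: n_1·r = n_1·S gives 4x - 5y - 2z = -18.
Π_3: n_2·r = n_2·V gives -10x + 11y + 2z = 30.
Solving the 3×3 linear system -4x + 5y + 5z = 39, 4x - 5y - 2z = -18, -10x + 11y + 2z = 30 (e.g. by elimination or Cramer's rule, determinant = -18) gives (-6, -4, 7).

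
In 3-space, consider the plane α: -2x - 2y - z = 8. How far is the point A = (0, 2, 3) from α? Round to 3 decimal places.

5.000

n·A − d = (-2)·(0) + (-2)·(2) + (-1)·(3) − 8 = -15; |n| = √9.
Distance = |-15| / √9 = 15/√9 ≈ 5.000.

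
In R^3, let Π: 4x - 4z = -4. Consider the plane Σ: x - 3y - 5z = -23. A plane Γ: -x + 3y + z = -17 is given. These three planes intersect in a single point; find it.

(9, -6, 10)

Solving the 3×3 linear system 4x - 4z = -4, x - 3y - 5z = -23, -x + 3y + z = -17 (e.g. by elimination or Cramer's rule, determinant = 48) gives (9, -6, 10).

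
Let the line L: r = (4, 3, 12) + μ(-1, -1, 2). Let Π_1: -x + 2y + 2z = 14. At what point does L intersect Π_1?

(8, 7, 4)

Substitute r = (4, 3, 12) + t(-1, -1, 2) into the plane: 26 + 3t = 14, so t = -4.
Intersection: (4, 3, 12) + (-4)·(-1, -1, 2) = (8, 7, 4).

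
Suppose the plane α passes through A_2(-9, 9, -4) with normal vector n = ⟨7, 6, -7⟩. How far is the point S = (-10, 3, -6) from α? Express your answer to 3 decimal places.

α: n·r = n·A_2 gives 7x + 6y - 7z = 19.
n·S − d = (7)·(-10) + (6)·(3) + (-7)·(-6) − 19 = -29; |n| = √134.
Distance = |-29| / √134 = 29/√134 ≈ 2.505.

2.505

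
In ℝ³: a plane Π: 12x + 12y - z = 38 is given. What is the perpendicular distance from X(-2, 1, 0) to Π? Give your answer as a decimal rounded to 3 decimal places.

n·X − d = (12)·(-2) + (12)·(1) + (-1)·(0) − 38 = -50; |n| = √289.
Distance = |-50| / √289 = 50/√289 ≈ 2.941.

2.941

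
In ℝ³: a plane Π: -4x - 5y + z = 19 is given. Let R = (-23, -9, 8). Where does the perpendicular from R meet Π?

(-11, 6, 5)

Foot = R − λn with λ = (n·R − d)/|n|² = (145 − 19)/42 = 3.
Foot = (-23, -9, 8) − 3·(-4, -5, 1) = (-11, 6, 5).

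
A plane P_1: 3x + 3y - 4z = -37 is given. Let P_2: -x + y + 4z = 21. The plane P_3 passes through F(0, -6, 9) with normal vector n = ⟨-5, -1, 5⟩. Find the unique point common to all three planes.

(-6, -1, 4)

P_3: n·r = n·F gives -5x - y + 5z = 51.
Solving the 3×3 linear system 3x + 3y - 4z = -37, -x + y + 4z = 21, -5x - y + 5z = 51 (e.g. by elimination or Cramer's rule, determinant = -42) gives (-6, -1, 4).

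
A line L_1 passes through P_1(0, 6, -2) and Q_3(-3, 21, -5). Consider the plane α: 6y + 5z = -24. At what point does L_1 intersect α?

(2, -4, 0)

A direction vector for L_1 is Q_3 − P_1 = (-3, 15, -3).
Substitute r = (0, 6, -2) + t(-3, 15, -3) into the plane: 26 + 75t = -24, so t = -2/3.
Intersection: (0, 6, -2) + (-2/3)·(-3, 15, -3) = (2, -4, 0).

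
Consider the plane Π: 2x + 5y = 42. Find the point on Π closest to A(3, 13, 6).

(1, 8, 6)

Foot = A − λn with λ = (n·A − d)/|n|² = (71 − 42)/29 = 1.
Foot = (3, 13, 6) − 1·(2, 5, 0) = (1, 8, 6).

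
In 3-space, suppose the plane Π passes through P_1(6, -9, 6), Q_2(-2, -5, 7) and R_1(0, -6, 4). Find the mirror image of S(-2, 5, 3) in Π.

P_1Q_2 = (-8, 4, 1), P_1R_1 = (-6, 3, -2); a normal to Π is P_1Q_2 × P_1R_1 = (-11, -22, 0).
Using P_1: Π has equation -11x - 22y = 132.
λ = (n·S − d)/|n|² = (-88 − 132)/605 = -4/11.
Reflection = S − 2λn = (-2, 5, 3) − (-8/11)·(-11, -22, 0) = (-10, -11, 3).

(-10, -11, 3)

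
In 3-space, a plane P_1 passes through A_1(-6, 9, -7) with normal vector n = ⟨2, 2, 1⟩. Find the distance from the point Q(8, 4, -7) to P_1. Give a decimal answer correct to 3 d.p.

P_1: n·r = n·A_1 gives 2x + 2y + z = -1.
n·Q − d = (2)·(8) + (2)·(4) + (1)·(-7) − (-1) = 18; |n| = √9.
Distance = |18| / √9 = 18/√9 ≈ 6.000.

6.000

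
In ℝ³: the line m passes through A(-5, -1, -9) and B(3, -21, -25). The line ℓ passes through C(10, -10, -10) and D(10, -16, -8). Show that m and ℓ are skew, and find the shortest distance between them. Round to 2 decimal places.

12.74

A direction vector for m is B − A = (8, -20, -16).
A direction vector for ℓ is D − C = (0, -6, 2).
Common perpendicular direction n = (8, -20, -16) × (0, -6, 2) = (-136, -16, -48).
With w = (10, -10, -10) − (-5, -1, -9) = (15, -9, -1), w · n = -1848.
Since n ≠ 0 the lines are not parallel, and w · n = -1848 ≠ 0 so they do not intersect; hence they are skew.
Distance = |w · n| / |n| = |-1848| / √21056 ≈ 12.74.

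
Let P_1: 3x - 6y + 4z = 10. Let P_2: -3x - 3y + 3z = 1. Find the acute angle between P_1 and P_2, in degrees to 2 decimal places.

cos θ = |n₁·n₂| / (|n₁||n₂|) = |21| / (√61 · √27).
θ = arccos(0.51745) ≈ 58.84°.

58.84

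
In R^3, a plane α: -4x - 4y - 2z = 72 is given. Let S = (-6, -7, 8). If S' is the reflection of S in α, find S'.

λ = (n·S − d)/|n|² = (36 − 72)/36 = -1.
Reflection = S − 2λn = (-6, -7, 8) − (-2)·(-4, -4, -2) = (-14, -15, 4).

(-14, -15, 4)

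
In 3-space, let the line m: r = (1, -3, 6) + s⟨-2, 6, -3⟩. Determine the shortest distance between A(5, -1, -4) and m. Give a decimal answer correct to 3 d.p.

Taking (1, -3, 6) on m with direction v = (-2, 6, -3): w = A − (1, -3, 6) = (4, 2, -10), and w × v = (54, 32, 28).
Distance = |w × v| / |v| = √4724 / √49 ≈ 9.819.

9.819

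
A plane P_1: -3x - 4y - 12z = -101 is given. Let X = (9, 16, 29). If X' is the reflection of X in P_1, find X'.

λ = (n·X − d)/|n|² = (-439 − (-101))/169 = -2.
Reflection = X − 2λn = (9, 16, 29) − (-4)·(-3, -4, -12) = (-3, 0, -19).

(-3, 0, -19)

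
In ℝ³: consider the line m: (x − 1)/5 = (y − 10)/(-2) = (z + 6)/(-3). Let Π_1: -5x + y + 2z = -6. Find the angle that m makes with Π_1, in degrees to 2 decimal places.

m has direction (5, -2, -3) through (1, 10, -6).
sin θ = |n·v| / (|n||v|) = |-33| / (√30 · √38) = 0.97738.
θ ≈ 77.79°.

77.79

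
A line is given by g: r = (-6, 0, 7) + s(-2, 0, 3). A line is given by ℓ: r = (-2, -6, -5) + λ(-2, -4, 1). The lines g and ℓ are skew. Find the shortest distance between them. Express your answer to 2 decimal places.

Common perpendicular direction n = (-2, 0, 3) × (-2, -4, 1) = (12, -4, 8).
With w = (-2, -6, -5) − (-6, 0, 7) = (4, -6, -12), w · n = -24.
Distance = |w · n| / |n| = |-24| / √224 ≈ 1.60.

1.60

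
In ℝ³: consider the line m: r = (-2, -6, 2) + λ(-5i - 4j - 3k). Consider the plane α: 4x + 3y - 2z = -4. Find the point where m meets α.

(3, -2, 5)

Substitute r = (-2, -6, 2) + t(-5, -4, -3) into the plane: -30 + (-26)t = -4, so t = -1.
Intersection: (-2, -6, 2) + (-1)·(-5, -4, -3) = (3, -2, 5).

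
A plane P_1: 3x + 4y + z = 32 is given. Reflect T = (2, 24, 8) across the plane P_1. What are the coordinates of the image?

λ = (n·T − d)/|n|² = (110 − 32)/26 = 3.
Reflection = T − 2λn = (2, 24, 8) − 6·(3, 4, 1) = (-16, 0, 2).

(-16, 0, 2)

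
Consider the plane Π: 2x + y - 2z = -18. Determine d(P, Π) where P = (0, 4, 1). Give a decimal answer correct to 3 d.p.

n·P − d = (2)·(0) + (1)·(4) + (-2)·(1) − (-18) = 20; |n| = √9.
Distance = |20| / √9 = 20/√9 ≈ 6.667.

6.667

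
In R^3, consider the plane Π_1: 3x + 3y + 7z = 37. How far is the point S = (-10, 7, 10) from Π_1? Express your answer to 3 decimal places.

n·S − d = (3)·(-10) + (3)·(7) + (7)·(10) − 37 = 24; |n| = √67.
Distance = |24| / √67 = 24/√67 ≈ 2.932.

2.932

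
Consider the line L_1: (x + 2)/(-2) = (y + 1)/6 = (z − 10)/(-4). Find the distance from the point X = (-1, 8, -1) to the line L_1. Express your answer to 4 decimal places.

6.1991

L_1 has direction (-2, 6, -4) through (-2, -1, 10).
Taking (-2, -1, 10) on L_1 with direction v = (-2, 6, -4): w = X − (-2, -1, 10) = (1, 9, -11), and w × v = (30, 26, 24).
Distance = |w × v| / |v| = √2152 / √56 ≈ 6.1991.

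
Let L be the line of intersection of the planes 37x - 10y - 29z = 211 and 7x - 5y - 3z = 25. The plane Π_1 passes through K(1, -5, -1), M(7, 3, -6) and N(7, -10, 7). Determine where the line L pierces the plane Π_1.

Direction of L: (37, -10, -29) × (7, -5, -3) = (-115, -92, -115).
A point on L: solving the two plane equations with x = 21 gives (21, 16, 14).
KM = (6, 8, -5), KN = (6, -5, 8); a normal to Π_1 is KM × KN = (39, -78, -78).
Using K: Π_1 has equation 39x - 78y - 78z = 507.
Substitute r = (21, 16, 14) + t(-115, -92, -115) into the plane: -1521 + 11661t = 507, so t = 4/23.
Intersection: (21, 16, 14) + (4/23)·(-115, -92, -115) = (1, 0, -6).

(1, 0, -6)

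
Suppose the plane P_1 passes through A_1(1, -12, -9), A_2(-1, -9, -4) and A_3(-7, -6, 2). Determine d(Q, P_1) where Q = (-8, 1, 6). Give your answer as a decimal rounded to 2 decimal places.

A_1A_2 = (-2, 3, 5), A_1A_3 = (-8, 6, 11); a normal to P_1 is A_1A_2 × A_1A_3 = (3, -18, 12).
Using A_1: P_1 has equation 3x - 18y + 12z = 111.
n·Q − d = (3)·(-8) + (-18)·(1) + (12)·(6) − 111 = -81; |n| = √477.
Distance = |-81| / √477 = 81/√477 ≈ 3.71.

3.71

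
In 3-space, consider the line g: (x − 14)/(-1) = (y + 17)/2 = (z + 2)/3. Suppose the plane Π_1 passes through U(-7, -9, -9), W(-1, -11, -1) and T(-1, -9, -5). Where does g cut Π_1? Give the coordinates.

(11, -11, 7)

g has direction (-1, 2, 3) through (14, -17, -2).
UW = (6, -2, 8), UT = (6, 0, 4); a normal to Π_1 is UW × UT = (-8, 24, 12).
Using U: Π_1 has equation -8x + 24y + 12z = -268.
Substitute r = (14, -17, -2) + t(-1, 2, 3) into the plane: -544 + 92t = -268, so t = 3.
Intersection: (14, -17, -2) + 3·(-1, 2, 3) = (11, -11, 7).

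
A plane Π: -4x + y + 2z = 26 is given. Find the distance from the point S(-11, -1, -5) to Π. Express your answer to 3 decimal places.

n·S − d = (-4)·(-11) + (1)·(-1) + (2)·(-5) − 26 = 7; |n| = √21.
Distance = |7| / √21 = 7/√21 ≈ 1.528.

1.528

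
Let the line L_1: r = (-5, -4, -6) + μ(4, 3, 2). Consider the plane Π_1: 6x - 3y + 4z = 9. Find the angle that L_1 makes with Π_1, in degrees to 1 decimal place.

sin θ = |n·v| / (|n||v|) = |23| / (√61 · √29) = 0.54684.
θ ≈ 33.2°.

33.2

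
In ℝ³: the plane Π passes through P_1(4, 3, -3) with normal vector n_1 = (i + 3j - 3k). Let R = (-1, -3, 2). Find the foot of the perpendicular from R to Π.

Π: n_1·r = n_1·P_1 gives x + 3y - 3z = 22.
Foot = R − λn with λ = (n·R − d)/|n|² = (-16 − 22)/19 = -2.
Foot = (-1, -3, 2) − (-2)·(1, 3, -3) = (1, 3, -4).

(1, 3, -4)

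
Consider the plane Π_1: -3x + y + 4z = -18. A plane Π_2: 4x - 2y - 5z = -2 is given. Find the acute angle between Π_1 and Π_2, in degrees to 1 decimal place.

6.3

cos θ = |n₁·n₂| / (|n₁||n₂|) = |-34| / (√26 · √45).
θ = arccos(0.99400) ≈ 6.3°.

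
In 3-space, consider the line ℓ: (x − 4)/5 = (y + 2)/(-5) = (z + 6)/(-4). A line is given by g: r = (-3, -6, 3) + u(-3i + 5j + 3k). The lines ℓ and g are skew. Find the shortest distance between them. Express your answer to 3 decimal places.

ℓ has direction (5, -5, -4) through (4, -2, -6).
Common perpendicular direction n = (5, -5, -4) × (-3, 5, 3) = (5, -3, 10).
With w = (-3, -6, 3) − (4, -2, -6) = (-7, -4, 9), w · n = 67.
Distance = |w · n| / |n| = |67| / √134 ≈ 5.788.

5.788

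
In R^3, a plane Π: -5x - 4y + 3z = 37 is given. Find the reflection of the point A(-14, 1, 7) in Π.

λ = (n·A − d)/|n|² = (87 − 37)/50 = 1.
Reflection = A − 2λn = (-14, 1, 7) − 2·(-5, -4, 3) = (-4, 9, 1).

(-4, 9, 1)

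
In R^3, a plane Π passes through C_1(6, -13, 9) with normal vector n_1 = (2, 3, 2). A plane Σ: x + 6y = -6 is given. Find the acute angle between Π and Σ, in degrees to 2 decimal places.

37.11

Π: n_1·r = n_1·C_1 gives 2x + 3y + 2z = -9.
cos θ = |n₁·n₂| / (|n₁||n₂|) = |20| / (√17 · √37).
θ = arccos(0.79745) ≈ 37.11°.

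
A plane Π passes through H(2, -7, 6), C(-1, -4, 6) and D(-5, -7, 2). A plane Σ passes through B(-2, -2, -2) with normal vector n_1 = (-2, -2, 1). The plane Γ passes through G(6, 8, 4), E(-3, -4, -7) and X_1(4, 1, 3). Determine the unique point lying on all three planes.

HC = (-3, 3, 0), HD = (-7, 0, -4); a normal to Π is HC × HD = (-12, -12, 21).
Using H: Π has equation -12x - 12y + 21z = 186.
Σ: n_1·r = n_1·B gives -2x - 2y + z = 6.
GE = (-9, -12, -11), GX_1 = (-2, -7, -1); a normal to Γ is GE × GX_1 = (-65, 13, 39).
Using G: Γ has equation -65x + 13y + 39z = -130.
Solving the 3×3 linear system -12x - 12y + 21z = 186, -2x - 2y + z = 6, -65x + 13y + 39z = -130 (e.g. by elimination or Cramer's rule, determinant = -2340) gives (7, -5, 10).

(7, -5, 10)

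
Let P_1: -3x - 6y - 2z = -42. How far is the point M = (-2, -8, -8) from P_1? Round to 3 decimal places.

n·M − d = (-3)·(-2) + (-6)·(-8) + (-2)·(-8) − (-42) = 112; |n| = √49.
Distance = |112| / √49 = 112/√49 ≈ 16.000.

16.000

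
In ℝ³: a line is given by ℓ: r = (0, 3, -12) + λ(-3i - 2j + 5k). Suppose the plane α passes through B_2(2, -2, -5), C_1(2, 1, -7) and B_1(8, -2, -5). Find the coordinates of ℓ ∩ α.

B_2C_1 = (0, 3, -2), B_2B_1 = (6, 0, 0); a normal to α is B_2C_1 × B_2B_1 = (0, -12, -18).
Using B_2: α has equation -12y - 18z = 114.
Substitute r = (0, 3, -12) + t(-3, -2, 5) into the plane: 180 + (-66)t = 114, so t = 1.
Intersection: (0, 3, -12) + 1·(-3, -2, 5) = (-3, 1, -7).

(-3, 1, -7)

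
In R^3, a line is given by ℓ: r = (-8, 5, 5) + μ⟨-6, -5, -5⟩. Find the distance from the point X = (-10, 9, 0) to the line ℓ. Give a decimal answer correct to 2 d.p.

Taking (-8, 5, 5) on ℓ with direction v = (-6, -5, -5): w = X − (-8, 5, 5) = (-2, 4, -5), and w × v = (-45, 20, 34).
Distance = |w × v| / |v| = √3581 / √86 ≈ 6.45.

6.45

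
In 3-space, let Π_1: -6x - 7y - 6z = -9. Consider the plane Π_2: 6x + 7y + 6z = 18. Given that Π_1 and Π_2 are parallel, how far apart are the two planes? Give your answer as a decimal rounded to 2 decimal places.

0.82

Rescale Π_2 by 1/(-1): -6x - 7y - 6z = -18. Then distance = |-9 − (-18)| / √121 ≈ 0.82.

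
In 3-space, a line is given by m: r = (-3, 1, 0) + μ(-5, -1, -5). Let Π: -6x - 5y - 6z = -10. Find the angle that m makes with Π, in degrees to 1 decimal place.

sin θ = |n·v| / (|n||v|) = |65| / (√97 · √51) = 0.92415.
θ ≈ 67.5°.

67.5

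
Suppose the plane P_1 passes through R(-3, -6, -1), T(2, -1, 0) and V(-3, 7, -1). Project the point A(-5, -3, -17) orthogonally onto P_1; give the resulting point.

RT = (5, 5, 1), RV = (0, 13, 0); a normal to P_1 is RT × RV = (-13, 0, 65).
Using R: P_1 has equation -13x + 65z = -26.
Foot = A − λn with λ = (n·A − d)/|n|² = (-1040 − (-26))/4394 = -3/13.
Foot = (-5, -3, -17) − (-3/13)·(-13, 0, 65) = (-8, -3, -2).

(-8, -3, -2)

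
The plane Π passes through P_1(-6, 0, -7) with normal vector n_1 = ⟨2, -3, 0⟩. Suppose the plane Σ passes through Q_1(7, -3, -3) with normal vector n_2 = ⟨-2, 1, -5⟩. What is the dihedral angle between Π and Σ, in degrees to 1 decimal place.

69.2

Π: n_1·r = n_1·P_1 gives 2x - 3y = -12.
Σ: n_2·r = n_2·Q_1 gives -2x + y - 5z = -2.
cos θ = |n₁·n₂| / (|n₁||n₂|) = |-7| / (√13 · √30).
θ = arccos(0.35446) ≈ 69.2°.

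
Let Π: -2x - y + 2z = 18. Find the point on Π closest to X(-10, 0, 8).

Foot = X − λn with λ = (n·X − d)/|n|² = (36 − 18)/9 = 2.
Foot = (-10, 0, 8) − 2·(-2, -1, 2) = (-6, 2, 4).

(-6, 2, 4)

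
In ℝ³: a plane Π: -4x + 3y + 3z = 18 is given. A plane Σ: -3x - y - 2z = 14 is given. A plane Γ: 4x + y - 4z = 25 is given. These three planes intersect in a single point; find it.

Solving the 3×3 linear system -4x + 3y + 3z = 18, -3x - y - 2z = 14, 4x + y - 4z = 25 (e.g. by elimination or Cramer's rule, determinant = -81) gives (-3, 9, -7).

(-3, 9, -7)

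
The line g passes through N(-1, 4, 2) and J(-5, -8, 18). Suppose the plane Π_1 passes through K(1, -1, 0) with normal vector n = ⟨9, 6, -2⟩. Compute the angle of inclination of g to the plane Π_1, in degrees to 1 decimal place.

A direction vector for g is J − N = (-4, -12, 16).
Π_1: n·r = n·K gives 9x + 6y - 2z = 3.
sin θ = |n·v| / (|n||v|) = |-140| / (√121 · √416) = 0.62401.
θ ≈ 38.6°.

38.6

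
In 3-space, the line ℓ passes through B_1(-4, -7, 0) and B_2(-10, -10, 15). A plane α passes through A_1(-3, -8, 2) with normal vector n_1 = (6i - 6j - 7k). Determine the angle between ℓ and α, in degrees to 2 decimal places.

42.88

A direction vector for ℓ is B_2 − B_1 = (-6, -3, 15).
α: n_1·r = n_1·A_1 gives 6x - 6y - 7z = 16.
sin θ = |n·v| / (|n||v|) = |-123| / (√121 · √270) = 0.68050.
θ ≈ 42.88°.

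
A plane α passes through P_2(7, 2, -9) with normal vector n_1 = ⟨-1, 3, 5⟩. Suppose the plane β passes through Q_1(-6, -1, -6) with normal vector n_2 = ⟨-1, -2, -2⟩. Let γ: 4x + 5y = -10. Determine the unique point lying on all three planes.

α: n_1·r = n_1·P_2 gives -x + 3y + 5z = -46.
β: n_2·r = n_2·Q_1 gives -x - 2y - 2z = 20.
Solving the 3×3 linear system -x + 3y + 5z = -46, -x - 2y - 2z = 20, 4x + 5y = -10 (e.g. by elimination or Cramer's rule, determinant = -19) gives (0, -2, -8).

(0, -2, -8)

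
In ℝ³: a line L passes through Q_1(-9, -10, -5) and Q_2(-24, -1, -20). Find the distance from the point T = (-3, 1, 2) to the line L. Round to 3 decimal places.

A direction vector for L is Q_2 − Q_1 = (-15, 9, -15).
Taking (-9, -10, -5) on L with direction v = (-15, 9, -15): w = T − (-9, -10, -5) = (6, 11, 7), and w × v = (-228, -15, 219).
Distance = |w × v| / |v| = √100170 / √531 ≈ 13.735.

13.735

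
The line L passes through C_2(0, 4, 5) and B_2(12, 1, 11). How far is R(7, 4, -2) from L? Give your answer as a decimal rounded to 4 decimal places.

A direction vector for L is B_2 − C_2 = (12, -3, 6).
Taking (0, 4, 5) on L with direction v = (12, -3, 6): w = R − (0, 4, 5) = (7, 0, -7), and w × v = (-21, -126, -21).
Distance = |w × v| / |v| = √16758 / √189 ≈ 9.4163.

9.4163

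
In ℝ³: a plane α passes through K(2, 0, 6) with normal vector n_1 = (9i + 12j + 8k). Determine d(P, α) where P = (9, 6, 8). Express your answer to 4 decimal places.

α: n_1·r = n_1·K gives 9x + 12y + 8z = 66.
n·P − d = (9)·(9) + (12)·(6) + (8)·(8) − 66 = 151; |n| = √289.
Distance = |151| / √289 = 151/√289 ≈ 8.8824.

8.8824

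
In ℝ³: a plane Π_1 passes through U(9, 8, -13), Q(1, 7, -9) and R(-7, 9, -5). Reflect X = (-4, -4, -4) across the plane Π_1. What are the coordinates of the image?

UQ = (-8, -1, 4), UR = (-16, 1, 8); a normal to Π_1 is UQ × UR = (-12, 0, -24).
Using U: Π_1 has equation -12x - 24z = 204.
λ = (n·X − d)/|n|² = (144 − 204)/720 = -1/12.
Reflection = X − 2λn = (-4, -4, -4) − (-1/6)·(-12, 0, -24) = (-6, -4, -8).

(-6, -4, -8)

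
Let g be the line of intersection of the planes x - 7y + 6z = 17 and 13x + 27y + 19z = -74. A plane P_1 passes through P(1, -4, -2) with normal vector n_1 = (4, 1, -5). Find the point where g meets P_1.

Direction of g: (1, -7, 6) × (13, 27, 19) = (-295, 59, 118).
A point on g: solving the two plane equations with x = -18 gives (-18, 1, 7).
P_1: n_1·r = n_1·P gives 4x + y - 5z = 10.
Substitute r = (-18, 1, 7) + t(-295, 59, 118) into the plane: -106 + (-1711)t = 10, so t = -4/59.
Intersection: (-18, 1, 7) + (-4/59)·(-295, 59, 118) = (2, -3, -1).

(2, -3, -1)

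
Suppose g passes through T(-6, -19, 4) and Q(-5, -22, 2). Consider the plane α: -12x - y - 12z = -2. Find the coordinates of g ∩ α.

A direction vector for g is Q − T = (1, -3, -2).
Substitute r = (-6, -19, 4) + t(1, -3, -2) into the plane: 43 + 15t = -2, so t = -3.
Intersection: (-6, -19, 4) + (-3)·(1, -3, -2) = (-9, -10, 10).

(-9, -10, 10)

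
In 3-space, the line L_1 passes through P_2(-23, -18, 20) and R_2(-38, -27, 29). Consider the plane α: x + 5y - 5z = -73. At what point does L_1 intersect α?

A direction vector for L_1 is R_2 − P_2 = (-15, -9, 9).
Substitute r = (-23, -18, 20) + t(-15, -9, 9) into the plane: -213 + (-105)t = -73, so t = -4/3.
Intersection: (-23, -18, 20) + (-4/3)·(-15, -9, 9) = (-3, -6, 8).

(-3, -6, 8)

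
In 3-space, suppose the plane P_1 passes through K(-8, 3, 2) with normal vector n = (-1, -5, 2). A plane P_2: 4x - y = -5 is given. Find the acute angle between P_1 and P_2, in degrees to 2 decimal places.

P_1: n·r = n·K gives -x - 5y + 2z = -3.
cos θ = |n₁·n₂| / (|n₁||n₂|) = |1| / (√30 · √17).
θ = arccos(0.04428) ≈ 87.46°.

87.46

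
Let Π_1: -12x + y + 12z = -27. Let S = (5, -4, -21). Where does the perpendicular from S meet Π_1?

Foot = S − λn with λ = (n·S − d)/|n|² = (-316 − (-27))/289 = -1.
Foot = (5, -4, -21) − (-1)·(-12, 1, 12) = (-7, -3, -9).

(-7, -3, -9)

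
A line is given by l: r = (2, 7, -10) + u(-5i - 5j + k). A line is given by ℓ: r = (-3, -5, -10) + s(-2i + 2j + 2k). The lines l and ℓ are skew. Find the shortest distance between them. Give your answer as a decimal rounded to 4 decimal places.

1.4600

Common perpendicular direction n = (-5, -5, 1) × (-2, 2, 2) = (-12, 8, -20).
With w = (-3, -5, -10) − (2, 7, -10) = (-5, -12, 0), w · n = -36.
Distance = |w · n| / |n| = |-36| / √608 ≈ 1.4600.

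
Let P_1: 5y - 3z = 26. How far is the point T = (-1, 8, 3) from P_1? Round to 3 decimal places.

0.857

n·T − d = (0)·(-1) + (5)·(8) + (-3)·(3) − 26 = 5; |n| = √34.
Distance = |5| / √34 = 5/√34 ≈ 0.857.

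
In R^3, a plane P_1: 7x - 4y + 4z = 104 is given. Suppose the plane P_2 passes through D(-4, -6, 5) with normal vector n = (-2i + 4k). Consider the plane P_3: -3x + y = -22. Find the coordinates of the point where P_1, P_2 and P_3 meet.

P_2: n·r = n·D gives -2x + 4z = 28.
Solving the 3×3 linear system 7x - 4y + 4z = 104, -2x + 4z = 28, -3x + y = -22 (e.g. by elimination or Cramer's rule, determinant = 12) gives (4, -10, 9).

(4, -10, 9)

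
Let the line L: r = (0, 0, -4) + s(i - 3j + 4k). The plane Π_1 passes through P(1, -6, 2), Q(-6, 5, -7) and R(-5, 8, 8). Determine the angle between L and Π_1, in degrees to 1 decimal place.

11.7

PQ = (-7, 11, -9), PR = (-6, 14, 6); a normal to Π_1 is PQ × PR = (192, 96, -32).
Using P: Π_1 has equation 192x + 96y - 32z = -448.
sin θ = |n·v| / (|n||v|) = |-224| / (√47104 · √26) = 0.20241.
θ ≈ 11.7°.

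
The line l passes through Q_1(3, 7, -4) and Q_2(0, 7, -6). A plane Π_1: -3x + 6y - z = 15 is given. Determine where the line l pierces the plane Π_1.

A direction vector for l is Q_2 − Q_1 = (-3, 0, -2).
Substitute r = (3, 7, -4) + t(-3, 0, -2) into the plane: 37 + 11t = 15, so t = -2.
Intersection: (3, 7, -4) + (-2)·(-3, 0, -2) = (9, 7, 0).

(9, 7, 0)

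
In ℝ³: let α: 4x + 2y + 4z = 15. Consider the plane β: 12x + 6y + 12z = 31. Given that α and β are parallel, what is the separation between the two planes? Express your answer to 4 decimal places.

0.7778

Rescale β by 1/3: 4x + 2y + 4z = 31/3. Then distance = |15 − (31/3)| / √36 ≈ 0.7778.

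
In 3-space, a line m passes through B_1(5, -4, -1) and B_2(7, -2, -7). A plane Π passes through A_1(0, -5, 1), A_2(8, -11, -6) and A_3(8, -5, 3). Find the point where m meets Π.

(4, -5, 2)

A direction vector for m is B_2 − B_1 = (2, 2, -6).
A_1A_2 = (8, -6, -7), A_1A_3 = (8, 0, 2); a normal to Π is A_1A_2 × A_1A_3 = (-12, -72, 48).
Using A_1: Π has equation -12x - 72y + 48z = 408.
Substitute r = (5, -4, -1) + t(2, 2, -6) into the plane: 180 + (-456)t = 408, so t = -1/2.
Intersection: (5, -4, -1) + (-1/2)·(2, 2, -6) = (4, -5, 2).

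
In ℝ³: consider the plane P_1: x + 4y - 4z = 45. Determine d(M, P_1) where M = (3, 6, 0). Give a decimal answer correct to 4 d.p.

n·M − d = (1)·(3) + (4)·(6) + (-4)·(0) − 45 = -18; |n| = √33.
Distance = |-18| / √33 = 18/√33 ≈ 3.1334.

3.1334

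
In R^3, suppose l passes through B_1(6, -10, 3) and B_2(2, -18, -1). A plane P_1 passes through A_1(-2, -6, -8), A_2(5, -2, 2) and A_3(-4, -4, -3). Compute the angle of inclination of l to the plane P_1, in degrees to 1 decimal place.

A direction vector for l is B_2 − B_1 = (-4, -8, -4).
A_1A_2 = (7, 4, 10), A_1A_3 = (-2, 2, 5); a normal to P_1 is A_1A_2 × A_1A_3 = (0, -55, 22).
Using A_1: P_1 has equation -55y + 22z = 154.
sin θ = |n·v| / (|n||v|) = |352| / (√3509 · √96) = 0.60648.
θ ≈ 37.3°.

37.3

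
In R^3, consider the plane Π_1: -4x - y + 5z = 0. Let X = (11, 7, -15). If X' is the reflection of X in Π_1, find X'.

(-13, 1, 15)

λ = (n·X − d)/|n|² = (-126 − 0)/42 = -3.
Reflection = X − 2λn = (11, 7, -15) − (-6)·(-4, -1, 5) = (-13, 1, 15).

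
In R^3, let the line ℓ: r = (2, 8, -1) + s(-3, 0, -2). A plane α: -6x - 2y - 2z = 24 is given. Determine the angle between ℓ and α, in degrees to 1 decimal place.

66.9

sin θ = |n·v| / (|n||v|) = |22| / (√44 · √13) = 0.91987.
θ ≈ 66.9°.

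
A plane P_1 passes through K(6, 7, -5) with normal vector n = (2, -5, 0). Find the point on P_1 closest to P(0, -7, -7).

(-4, 3, -7)

P_1: n·r = n·K gives 2x - 5y = -23.
Foot = P − λn with λ = (n·P − d)/|n|² = (35 − (-23))/29 = 2.
Foot = (0, -7, -7) − 2·(2, -5, 0) = (-4, 3, -7).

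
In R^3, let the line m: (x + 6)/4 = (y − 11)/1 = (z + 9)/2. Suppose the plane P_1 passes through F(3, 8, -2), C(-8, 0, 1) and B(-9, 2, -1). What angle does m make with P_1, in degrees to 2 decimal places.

m has direction (4, 1, 2) through (-6, 11, -9).
FC = (-11, -8, 3), FB = (-12, -6, 1); a normal to P_1 is FC × FB = (10, -25, -30).
Using F: P_1 has equation 10x - 25y - 30z = -110.
sin θ = |n·v| / (|n||v|) = |-45| / (√1625 · √21) = 0.24360.
θ ≈ 14.10°.

14.10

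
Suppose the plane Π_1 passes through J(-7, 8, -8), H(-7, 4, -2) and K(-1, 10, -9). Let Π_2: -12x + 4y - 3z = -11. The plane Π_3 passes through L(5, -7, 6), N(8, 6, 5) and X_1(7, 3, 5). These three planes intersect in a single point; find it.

JH = (0, -4, 6), JK = (6, 2, -1); a normal to Π_1 is JH × JK = (-8, 36, 24).
Using J: Π_1 has equation -8x + 36y + 24z = 152.
LN = (3, 13, -1), LX_1 = (2, 10, -1); a normal to Π_3 is LN × LX_1 = (-3, 1, 4).
Using L: Π_3 has equation -3x + y + 4z = 2.
Solving the 3×3 linear system -8x + 36y + 24z = 152, -12x + 4y - 3z = -11, -3x + y + 4z = 2 (e.g. by elimination or Cramer's rule, determinant = 1900) gives (2, 4, 1).

(2, 4, 1)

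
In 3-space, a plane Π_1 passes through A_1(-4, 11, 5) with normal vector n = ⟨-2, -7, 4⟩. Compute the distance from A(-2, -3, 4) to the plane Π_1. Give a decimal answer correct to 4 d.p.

Π_1: n·r = n·A_1 gives -2x - 7y + 4z = -49.
n·A − d = (-2)·(-2) + (-7)·(-3) + (4)·(4) − (-49) = 90; |n| = √69.
Distance = |90| / √69 = 90/√69 ≈ 10.8347.

10.8347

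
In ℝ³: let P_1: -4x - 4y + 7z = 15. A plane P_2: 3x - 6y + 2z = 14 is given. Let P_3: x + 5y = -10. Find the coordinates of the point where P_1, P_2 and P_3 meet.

(0, -2, 1)

Solving the 3×3 linear system -4x - 4y + 7z = 15, 3x - 6y + 2z = 14, x + 5y = -10 (e.g. by elimination or Cramer's rule, determinant = 179) gives (0, -2, 1).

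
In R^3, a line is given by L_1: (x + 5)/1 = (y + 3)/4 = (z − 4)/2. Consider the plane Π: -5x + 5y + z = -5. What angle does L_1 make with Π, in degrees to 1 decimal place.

L_1 has direction (1, 4, 2) through (-5, -3, 4).
sin θ = |n·v| / (|n||v|) = |17| / (√51 · √21) = 0.51946.
θ ≈ 31.3°.

31.3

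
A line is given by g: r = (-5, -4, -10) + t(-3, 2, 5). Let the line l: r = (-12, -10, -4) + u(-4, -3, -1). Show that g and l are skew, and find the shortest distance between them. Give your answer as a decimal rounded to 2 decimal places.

Common perpendicular direction n = (-3, 2, 5) × (-4, -3, -1) = (13, -23, 17).
With w = (-12, -10, -4) − (-5, -4, -10) = (-7, -6, 6), w · n = 149.
Since n ≠ 0 the lines are not parallel, and w · n = 149 ≠ 0 so they do not intersect; hence they are skew.
Distance = |w · n| / |n| = |149| / √987 ≈ 4.74.

4.74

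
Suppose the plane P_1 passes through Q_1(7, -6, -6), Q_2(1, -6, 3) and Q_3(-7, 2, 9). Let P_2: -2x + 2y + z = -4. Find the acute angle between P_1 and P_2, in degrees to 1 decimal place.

Q_1Q_2 = (-6, 0, 9), Q_1Q_3 = (-14, 8, 15); a normal to P_1 is Q_1Q_2 × Q_1Q_3 = (-72, -36, -48).
Using Q_1: P_1 has equation -72x - 36y - 48z = 0.
cos θ = |n₁·n₂| / (|n₁||n₂|) = |24| / (√8784 · √9).
θ = arccos(0.08536) ≈ 85.1°.

85.1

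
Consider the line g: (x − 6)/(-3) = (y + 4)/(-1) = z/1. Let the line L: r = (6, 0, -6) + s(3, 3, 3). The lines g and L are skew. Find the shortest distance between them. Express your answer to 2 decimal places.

g has direction (-3, -1, 1) through (6, -4, 0).
Common perpendicular direction n = (-3, -1, 1) × (3, 3, 3) = (-6, 12, -6).
With w = (6, 0, -6) − (6, -4, 0) = (0, 4, -6), w · n = 84.
Distance = |w · n| / |n| = |84| / √216 ≈ 5.72.

5.72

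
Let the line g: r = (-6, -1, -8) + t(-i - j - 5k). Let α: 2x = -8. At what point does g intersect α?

(-4, 1, 2)

Substitute r = (-6, -1, -8) + t(-1, -1, -5) into the plane: -12 + (-2)t = -8, so t = -2.
Intersection: (-6, -1, -8) + (-2)·(-1, -1, -5) = (-4, 1, 2).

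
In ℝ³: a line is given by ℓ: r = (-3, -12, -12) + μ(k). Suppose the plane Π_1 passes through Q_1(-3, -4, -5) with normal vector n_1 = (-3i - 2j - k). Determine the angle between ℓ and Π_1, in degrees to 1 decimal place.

15.5

Π_1: n_1·r = n_1·Q_1 gives -3x - 2y - z = 22.
sin θ = |n·v| / (|n||v|) = |-1| / (√14 · √1) = 0.26726.
θ ≈ 15.5°.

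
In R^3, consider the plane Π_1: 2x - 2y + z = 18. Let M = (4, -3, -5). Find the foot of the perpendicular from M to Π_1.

Foot = M − λn with λ = (n·M − d)/|n|² = (9 − 18)/9 = -1.
Foot = (4, -3, -5) − (-1)·(2, -2, 1) = (6, -5, -4).

(6, -5, -4)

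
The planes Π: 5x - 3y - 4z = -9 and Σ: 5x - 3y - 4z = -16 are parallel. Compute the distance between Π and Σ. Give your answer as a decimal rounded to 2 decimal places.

0.99

Same normal n = (5, -3, -4) with |n| = √50; distance = |-9 − (-16)| / |n| = 7/√50 ≈ 0.99.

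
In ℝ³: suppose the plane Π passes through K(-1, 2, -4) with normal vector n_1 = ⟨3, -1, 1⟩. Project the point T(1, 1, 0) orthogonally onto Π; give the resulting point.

Π: n_1·r = n_1·K gives 3x - y + z = -9.
Foot = T − λn with λ = (n·T − d)/|n|² = (2 − (-9))/11 = 1.
Foot = (1, 1, 0) − 1·(3, -1, 1) = (-2, 2, -1).

(-2, 2, -1)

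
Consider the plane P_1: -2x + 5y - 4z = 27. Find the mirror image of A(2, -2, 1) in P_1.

λ = (n·A − d)/|n|² = (-18 − 27)/45 = -1.
Reflection = A − 2λn = (2, -2, 1) − (-2)·(-2, 5, -4) = (-2, 8, -7).

(-2, 8, -7)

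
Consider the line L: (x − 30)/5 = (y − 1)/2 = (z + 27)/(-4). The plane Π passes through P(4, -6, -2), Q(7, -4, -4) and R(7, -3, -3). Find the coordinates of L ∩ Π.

L has direction (5, 2, -4) through (30, 1, -27).
PQ = (3, 2, -2), PR = (3, 3, -1); a normal to Π is PQ × PR = (4, -3, 3).
Using P: Π has equation 4x - 3y + 3z = 28.
Substitute r = (30, 1, -27) + t(5, 2, -4) into the plane: 36 + 2t = 28, so t = -4.
Intersection: (30, 1, -27) + (-4)·(5, 2, -4) = (10, -7, -11).

(10, -7, -11)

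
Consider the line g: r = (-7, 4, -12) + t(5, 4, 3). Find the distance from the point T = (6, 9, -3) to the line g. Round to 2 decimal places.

4.91

Taking (-7, 4, -12) on g with direction v = (5, 4, 3): w = T − (-7, 4, -12) = (13, 5, 9), and w × v = (-21, 6, 27).
Distance = |w × v| / |v| = √1206 / √50 ≈ 4.91.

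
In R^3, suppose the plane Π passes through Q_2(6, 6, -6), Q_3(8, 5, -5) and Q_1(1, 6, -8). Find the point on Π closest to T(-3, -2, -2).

(-1, -3, -7)

Q_2Q_3 = (2, -1, 1), Q_2Q_1 = (-5, 0, -2); a normal to Π is Q_2Q_3 × Q_2Q_1 = (2, -1, -5).
Using Q_2: Π has equation 2x - y - 5z = 36.
Foot = T − λn with λ = (n·T − d)/|n|² = (6 − 36)/30 = -1.
Foot = (-3, -2, -2) − (-1)·(2, -1, -5) = (-1, -3, -7).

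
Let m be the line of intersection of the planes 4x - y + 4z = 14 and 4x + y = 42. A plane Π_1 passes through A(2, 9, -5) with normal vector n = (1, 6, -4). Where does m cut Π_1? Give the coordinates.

Direction of m: (4, -1, 4) × (4, 1, 0) = (-4, 16, 8).
A point on m: solving the two plane equations with x = 11 gives (11, -2, -8).
Π_1: n·r = n·A gives x + 6y - 4z = 76.
Substitute r = (11, -2, -8) + t(-4, 16, 8) into the plane: 31 + 60t = 76, so t = 3/4.
Intersection: (11, -2, -8) + (3/4)·(-4, 16, 8) = (8, 10, -2).

(8, 10, -2)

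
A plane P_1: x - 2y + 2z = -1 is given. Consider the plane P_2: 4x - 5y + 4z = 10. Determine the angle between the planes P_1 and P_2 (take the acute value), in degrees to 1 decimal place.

13.8

cos θ = |n₁·n₂| / (|n₁||n₂|) = |22| / (√9 · √57).
θ = arccos(0.97132) ≈ 13.8°.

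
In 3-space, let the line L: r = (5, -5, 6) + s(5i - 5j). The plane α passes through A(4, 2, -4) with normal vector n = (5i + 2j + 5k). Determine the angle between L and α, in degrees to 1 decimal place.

α: n·r = n·A gives 5x + 2y + 5z = 4.
sin θ = |n·v| / (|n||v|) = |15| / (√54 · √50) = 0.28868.
θ ≈ 16.8°.

16.8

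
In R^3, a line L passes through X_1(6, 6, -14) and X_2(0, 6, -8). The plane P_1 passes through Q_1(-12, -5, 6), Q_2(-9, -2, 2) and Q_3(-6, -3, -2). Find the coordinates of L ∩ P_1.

(-6, 6, -2)

A direction vector for L is X_2 − X_1 = (-6, 0, 6).
Q_1Q_2 = (3, 3, -4), Q_1Q_3 = (6, 2, -8); a normal to P_1 is Q_1Q_2 × Q_1Q_3 = (-16, 0, -12).
Using Q_1: P_1 has equation -16x - 12z = 120.
Substitute r = (6, 6, -14) + t(-6, 0, 6) into the plane: 72 + 24t = 120, so t = 2.
Intersection: (6, 6, -14) + 2·(-6, 0, 6) = (-6, 6, -2).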